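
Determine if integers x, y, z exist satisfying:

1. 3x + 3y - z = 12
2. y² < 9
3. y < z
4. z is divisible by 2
Yes

Take x = 5, y = -1, z = 0. Substituting into each constraint:
  (1) 3(5) + 3(-1) + 0 = 12 ✓
  (2) y² = (-1)² = 1, and 1 < 9 ✓
  (3) -1 < 0 ✓
  (4) 0 = 2 × 0, remainder 0 ✓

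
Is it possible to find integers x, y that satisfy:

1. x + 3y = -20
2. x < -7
Yes

Take x = -20, y = 0. Substituting into each constraint:
  (1) (-20) + 3(0) = -20 ✓
  (2) -20 < -7 ✓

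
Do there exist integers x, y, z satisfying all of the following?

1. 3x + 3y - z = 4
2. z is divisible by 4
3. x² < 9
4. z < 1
Yes

Take x = -2, y = 2, z = -4. Substituting into each constraint:
  (1) 3(-2) + 3(2) + 4 = 4 ✓
  (2) -4 = 4 × -1, remainder 0 ✓
  (3) x² = (-2)² = 4, and 4 < 9 ✓
  (4) -4 < 1 ✓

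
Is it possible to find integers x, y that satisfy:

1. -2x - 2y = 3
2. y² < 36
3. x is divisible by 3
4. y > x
No

Even the single constraint (-2x - 2y = 3) is infeasible over the integers.

  - -2x - 2y = 3: every term on the left is divisible by 2, so the LHS ≡ 0 (mod 2), but the RHS 3 is not — no integer solution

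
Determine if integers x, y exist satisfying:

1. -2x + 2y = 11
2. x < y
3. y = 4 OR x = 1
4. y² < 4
No

Even the single constraint (-2x + 2y = 11) is infeasible over the integers.

  - -2x + 2y = 11: every term on the left is divisible by 2, so the LHS ≡ 0 (mod 2), but the RHS 11 is not — no integer solution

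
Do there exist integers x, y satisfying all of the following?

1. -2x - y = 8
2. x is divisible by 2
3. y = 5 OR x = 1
No

The full constraint system is jointly infeasible over the integers. Each constraint and what it forces:

  - -2x - y = 8: is a linear equation tying the variables together
  - x is divisible by 2: restricts x to multiples of 2
  - y = 5 OR x = 1: forces a choice: either y = 5 or x = 1

Split on the disjunction (y = 5 OR x = 1):
  • If y = 5: with y = 5, writing x = 2x', every remaining term of the linear equation is divisible by 4, so the left side is ≡ 0 (mod 4); but the right side 13 ≡ 1 (mod 4). No integers can satisfy it.
  • If x = 1: this contradicts the divisibility constraint — 1 is not a multiple of 2.
Both branches are infeasible, so the system has no integer solution.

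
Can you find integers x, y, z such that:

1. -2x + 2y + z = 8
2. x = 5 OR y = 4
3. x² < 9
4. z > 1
Yes

Take x = 1, y = 4, z = 2. Substituting into each constraint:
  (1) -2(1) + 2(4) + 2 = 8 ✓
  (2) y = 4, target 4 ✓ (second branch holds)
  (3) x² = (1)² = 1, and 1 < 9 ✓
  (4) 2 > 1 ✓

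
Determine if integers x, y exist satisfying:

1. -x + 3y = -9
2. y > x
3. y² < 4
No

The full constraint system is jointly infeasible over the integers. Each constraint and what it forces:

  - -x + 3y = -9: is a linear equation tying the variables together
  - y > x: bounds one variable relative to another variable
  - y² < 4: restricts y to |y| ≤ 1

Propagating the comparison: x < y and y ≤ 1 give x ≤ 0. Range argument: with x ∈ [−∞, 0], y ∈ [-1, 1], the left side of the equation is at least -3, but the right side is -9 < -3. No integer solution exists.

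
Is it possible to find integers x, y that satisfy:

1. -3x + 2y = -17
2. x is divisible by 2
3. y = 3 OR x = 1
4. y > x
No

A contradictory subset is {-3x + 2y = -17, y = 3 OR x = 1, y > x}. No integer assignment can satisfy these jointly:

  - -3x + 2y = -17: is a linear equation tying the variables together
  - y = 3 OR x = 1: forces a choice: either y = 3 or x = 1
  - y > x: bounds one variable relative to another variable

Split on the disjunction (y = 3 OR x = 1):
  • If y = 3: with y = 3, every remaining term of the linear equation is divisible by 3, so the left side is ≡ 0 (mod 3); but the right side -23 ≡ 1 (mod 3). No integers can satisfy it.
  • If x = 1: the equation forces y = -7, giving (x, y) = (1, -7), which violates y > x.
Both branches are infeasible, so the system has no integer solution.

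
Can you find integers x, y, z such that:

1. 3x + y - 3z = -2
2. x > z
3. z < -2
Yes

Take x = 0, y = -11, z = -3. Substituting into each constraint:
  (1) 3(0) + (-11) - 3(-3) = -2 ✓
  (2) 0 > -3 ✓
  (3) -3 < -2 ✓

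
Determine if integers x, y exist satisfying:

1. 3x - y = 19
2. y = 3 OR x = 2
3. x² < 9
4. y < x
Yes

Take x = 2, y = -13. Substituting into each constraint:
  (1) 3(2) + 13 = 19 ✓
  (2) x = 2, target 2 ✓ (second branch holds)
  (3) x² = (2)² = 4, and 4 < 9 ✓
  (4) -13 < 2 ✓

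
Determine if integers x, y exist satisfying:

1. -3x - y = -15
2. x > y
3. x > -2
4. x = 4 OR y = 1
Yes

Take x = 4, y = 3. Substituting into each constraint:
  (1) -3(4) + (-3) = -15 ✓
  (2) 4 > 3 ✓
  (3) 4 > -2 ✓
  (4) x = 4, target 4 ✓ (first branch holds)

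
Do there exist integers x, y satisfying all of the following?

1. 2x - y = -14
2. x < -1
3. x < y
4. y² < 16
Yes

Take x = -7, y = 0. Substituting into each constraint:
  (1) 2(-7) + 0 = -14 ✓
  (2) -7 < -1 ✓
  (3) -7 < 0 ✓
  (4) y² = (0)² = 0, and 0 < 16 ✓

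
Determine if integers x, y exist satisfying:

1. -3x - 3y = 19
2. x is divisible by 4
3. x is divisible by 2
No

Even the single constraint (-3x - 3y = 19) is infeasible over the integers.

  - -3x - 3y = 19: every term on the left is divisible by 3, so the LHS ≡ 0 (mod 3), but the RHS 19 is not — no integer solution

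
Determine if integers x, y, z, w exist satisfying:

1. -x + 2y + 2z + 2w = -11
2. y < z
Yes

Take x = 13, y = 0, z = 1, w = 0. Substituting into each constraint:
  (1) (-13) + 2(0) + 2(1) + 2(0) = -11 ✓
  (2) 0 < 1 ✓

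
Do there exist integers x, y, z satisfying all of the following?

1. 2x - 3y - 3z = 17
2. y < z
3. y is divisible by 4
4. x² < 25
Yes

Take x = 1, y = -4, z = -1. Substituting into each constraint:
  (1) 2(1) - 3(-4) - 3(-1) = 17 ✓
  (2) -4 < -1 ✓
  (3) -4 = 4 × -1, remainder 0 ✓
  (4) x² = (1)² = 1, and 1 < 25 ✓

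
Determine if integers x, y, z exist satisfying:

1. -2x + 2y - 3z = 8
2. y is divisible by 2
Yes

Take x = -4, y = 0, z = 0. Substituting into each constraint:
  (1) -2(-4) + 2(0) - 3(0) = 8 ✓
  (2) 0 = 2 × 0, remainder 0 ✓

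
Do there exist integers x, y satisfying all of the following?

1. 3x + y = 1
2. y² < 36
Yes

Take x = 0, y = 1. Substituting into each constraint:
  (1) 3(0) + 1 = 1 ✓
  (2) y² = (1)² = 1, and 1 < 36 ✓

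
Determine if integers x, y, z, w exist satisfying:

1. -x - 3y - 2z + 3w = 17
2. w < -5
Yes

Take x = -35, y = 0, z = 0, w = -6. Substituting into each constraint:
  (1) 35 - 3(0) - 2(0) + 3(-6) = 17 ✓
  (2) -6 < -5 ✓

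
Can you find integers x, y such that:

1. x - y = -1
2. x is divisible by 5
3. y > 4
Yes

Take x = 5, y = 6. Substituting into each constraint:
  (1) 5 + (-6) = -1 ✓
  (2) 5 = 5 × 1, remainder 0 ✓
  (3) 6 > 4 ✓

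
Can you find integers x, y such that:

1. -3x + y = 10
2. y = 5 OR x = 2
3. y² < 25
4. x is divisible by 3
No

A contradictory subset is {y = 5 OR x = 2, y² < 25, x is divisible by 3}. No integer assignment can satisfy these jointly:

  - y = 5 OR x = 2: forces a choice: either y = 5 or x = 2
  - y² < 25: restricts y to |y| ≤ 4
  - x is divisible by 3: restricts x to multiples of 3

Split on the disjunction (y = 5 OR x = 2):
  • If y = 5: this contradicts y² < 25, which requires |y| ≤ 4.
  • If x = 2: this contradicts the divisibility constraint — 2 is not a multiple of 3.
Both branches are infeasible, so the system has no integer solution.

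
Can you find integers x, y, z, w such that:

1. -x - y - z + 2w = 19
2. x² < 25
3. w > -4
Yes

Take x = 0, y = -19, z = 0, w = 0. Substituting into each constraint:
  (1) 0 + 19 + 0 + 2(0) = 19 ✓
  (2) x² = (0)² = 0, and 0 < 25 ✓
  (3) 0 > -4 ✓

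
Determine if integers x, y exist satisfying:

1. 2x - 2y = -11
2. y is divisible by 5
No

Even the single constraint (2x - 2y = -11) is infeasible over the integers.

  - 2x - 2y = -11: every term on the left is divisible by 2, so the LHS ≡ 0 (mod 2), but the RHS -11 is not — no integer solution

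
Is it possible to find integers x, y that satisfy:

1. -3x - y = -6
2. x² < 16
Yes

Take x = 0, y = 6. Substituting into each constraint:
  (1) -3(0) + (-6) = -6 ✓
  (2) x² = (0)² = 0, and 0 < 16 ✓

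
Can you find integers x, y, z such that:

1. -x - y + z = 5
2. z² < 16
Yes

Take x = -5, y = 0, z = 0. Substituting into each constraint:
  (1) 5 + 0 + 0 = 5 ✓
  (2) z² = (0)² = 0, and 0 < 16 ✓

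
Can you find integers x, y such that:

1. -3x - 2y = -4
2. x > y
Yes

Take x = 2, y = -1. Substituting into each constraint:
  (1) -3(2) - 2(-1) = -4 ✓
  (2) 2 > -1 ✓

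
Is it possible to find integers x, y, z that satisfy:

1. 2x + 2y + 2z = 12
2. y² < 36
Yes

Take x = 6, y = 0, z = 0. Substituting into each constraint:
  (1) 2(6) + 2(0) + 2(0) = 12 ✓
  (2) y² = (0)² = 0, and 0 < 36 ✓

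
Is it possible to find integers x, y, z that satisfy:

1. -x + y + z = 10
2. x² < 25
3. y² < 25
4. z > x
Yes

Take x = 0, y = 0, z = 10. Substituting into each constraint:
  (1) 0 + 0 + 10 = 10 ✓
  (2) x² = (0)² = 0, and 0 < 25 ✓
  (3) y² = (0)² = 0, and 0 < 25 ✓
  (4) 10 > 0 ✓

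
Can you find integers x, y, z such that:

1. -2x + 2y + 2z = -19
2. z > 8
No

Even the single constraint (-2x + 2y + 2z = -19) is infeasible over the integers.

  - -2x + 2y + 2z = -19: every term on the left is divisible by 2, so the LHS ≡ 0 (mod 2), but the RHS -19 is not — no integer solution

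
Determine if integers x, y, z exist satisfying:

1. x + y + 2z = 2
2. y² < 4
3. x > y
Yes

Take x = 2, y = 0, z = 0. Substituting into each constraint:
  (1) 2 + 0 + 2(0) = 2 ✓
  (2) y² = (0)² = 0, and 0 < 4 ✓
  (3) 2 > 0 ✓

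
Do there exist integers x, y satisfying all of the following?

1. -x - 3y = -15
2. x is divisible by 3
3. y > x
Yes

Take x = 0, y = 5. Substituting into each constraint:
  (1) 0 - 3(5) = -15 ✓
  (2) 0 = 3 × 0, remainder 0 ✓
  (3) 5 > 0 ✓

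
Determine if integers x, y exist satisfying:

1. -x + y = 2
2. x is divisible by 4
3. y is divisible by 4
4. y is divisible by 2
No

A contradictory subset is {-x + y = 2, x is divisible by 4, y is divisible by 4}. No integer assignment can satisfy these jointly:

  - -x + y = 2: is a linear equation tying the variables together
  - x is divisible by 4: restricts x to multiples of 4
  - y is divisible by 4: restricts y to multiples of 4

Modular obstruction: writing x = 4x' and writing y = 4y', every remaining term of the linear equation is divisible by 4, so the left side is ≡ 0 (mod 4); but the right side 2 ≡ 2 (mod 4). No integers can satisfy it.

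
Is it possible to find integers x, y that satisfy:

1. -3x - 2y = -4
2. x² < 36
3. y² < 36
Yes

Take x = 0, y = 2. Substituting into each constraint:
  (1) -3(0) - 2(2) = -4 ✓
  (2) x² = (0)² = 0, and 0 < 36 ✓
  (3) y² = (2)² = 4, and 4 < 36 ✓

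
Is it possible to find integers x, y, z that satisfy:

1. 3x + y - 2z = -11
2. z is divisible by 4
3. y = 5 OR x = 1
Yes

Take x = 1, y = -14, z = 0. Substituting into each constraint:
  (1) 3(1) + (-14) - 2(0) = -11 ✓
  (2) 0 = 4 × 0, remainder 0 ✓
  (3) x = 1, target 1 ✓ (second branch holds)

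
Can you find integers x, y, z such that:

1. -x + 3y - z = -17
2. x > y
Yes

Take x = 0, y = -1, z = 14. Substituting into each constraint:
  (1) 0 + 3(-1) + (-14) = -17 ✓
  (2) 0 > -1 ✓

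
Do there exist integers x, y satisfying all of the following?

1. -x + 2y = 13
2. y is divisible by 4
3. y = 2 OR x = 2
No

The full constraint system is jointly infeasible over the integers. Each constraint and what it forces:

  - -x + 2y = 13: is a linear equation tying the variables together
  - y is divisible by 4: restricts y to multiples of 4
  - y = 2 OR x = 2: forces a choice: either y = 2 or x = 2

Split on the disjunction (y = 2 OR x = 2):
  • If y = 2: this contradicts the divisibility constraint — 2 is not a multiple of 4.
  • If x = 2: with x = 2, writing y = 4y', every remaining term of the linear equation is divisible by 8, so the left side is ≡ 0 (mod 8); but the right side 15 ≡ 7 (mod 8). No integers can satisfy it.
Both branches are infeasible, so the system has no integer solution.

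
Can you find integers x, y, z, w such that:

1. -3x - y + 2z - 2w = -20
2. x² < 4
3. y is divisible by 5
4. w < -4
Yes

Take x = 1, y = 5, z = -11, w = -5. Substituting into each constraint:
  (1) -3(1) + (-5) + 2(-11) - 2(-5) = -20 ✓
  (2) x² = (1)² = 1, and 1 < 4 ✓
  (3) 5 = 5 × 1, remainder 0 ✓
  (4) -5 < -4 ✓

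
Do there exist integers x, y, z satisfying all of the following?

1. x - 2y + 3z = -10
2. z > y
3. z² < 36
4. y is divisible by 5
Yes

Take x = -13, y = 0, z = 1. Substituting into each constraint:
  (1) (-13) - 2(0) + 3(1) = -10 ✓
  (2) 1 > 0 ✓
  (3) z² = (1)² = 1, and 1 < 36 ✓
  (4) 0 = 5 × 0, remainder 0 ✓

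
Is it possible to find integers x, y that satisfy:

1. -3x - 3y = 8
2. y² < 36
No

Even the single constraint (-3x - 3y = 8) is infeasible over the integers.

  - -3x - 3y = 8: every term on the left is divisible by 3, so the LHS ≡ 0 (mod 3), but the RHS 8 is not — no integer solution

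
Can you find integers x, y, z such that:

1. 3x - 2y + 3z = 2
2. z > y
Yes

Take x = 0, y = -1, z = 0. Substituting into each constraint:
  (1) 3(0) - 2(-1) + 3(0) = 2 ✓
  (2) 0 > -1 ✓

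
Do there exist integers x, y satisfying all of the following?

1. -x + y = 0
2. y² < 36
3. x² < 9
Yes

Take x = 0, y = 0. Substituting into each constraint:
  (1) 0 + 0 = 0 ✓
  (2) y² = (0)² = 0, and 0 < 36 ✓
  (3) x² = (0)² = 0, and 0 < 9 ✓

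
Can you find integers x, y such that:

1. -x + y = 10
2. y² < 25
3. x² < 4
No

The full constraint system is jointly infeasible over the integers. Each constraint and what it forces:

  - -x + y = 10: is a linear equation tying the variables together
  - y² < 25: restricts y to |y| ≤ 4
  - x² < 4: restricts x to |x| ≤ 1

Range argument: with x ∈ [-1, 1], y ∈ [-4, 4], the left side of the equation is at most 5, but the right side is 10 > 5. No integer solution exists.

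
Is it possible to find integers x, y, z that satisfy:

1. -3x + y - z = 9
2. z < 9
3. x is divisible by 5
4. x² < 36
Yes

Take x = 0, y = 9, z = 0. Substituting into each constraint:
  (1) -3(0) + 9 + 0 = 9 ✓
  (2) 0 < 9 ✓
  (3) 0 = 5 × 0, remainder 0 ✓
  (4) x² = (0)² = 0, and 0 < 36 ✓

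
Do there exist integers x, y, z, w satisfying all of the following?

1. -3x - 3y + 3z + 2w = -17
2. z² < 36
Yes

Take x = 0, y = 0, z = 1, w = -10. Substituting into each constraint:
  (1) -3(0) - 3(0) + 3(1) + 2(-10) = -17 ✓
  (2) z² = (1)² = 1, and 1 < 36 ✓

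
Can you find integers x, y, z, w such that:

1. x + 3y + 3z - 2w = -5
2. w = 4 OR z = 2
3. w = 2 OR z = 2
Yes

Take x = -2, y = -3, z = 2, w = 0. Substituting into each constraint:
  (1) (-2) + 3(-3) + 3(2) - 2(0) = -5 ✓
  (2) z = 2, target 2 ✓ (second branch holds)
  (3) z = 2, target 2 ✓ (second branch holds)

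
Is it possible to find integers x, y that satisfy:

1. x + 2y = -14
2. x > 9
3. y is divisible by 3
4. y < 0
Yes

Take x = 10, y = -12. Substituting into each constraint:
  (1) 10 + 2(-12) = -14 ✓
  (2) 10 > 9 ✓
  (3) -12 = 3 × -4, remainder 0 ✓
  (4) -12 < 0 ✓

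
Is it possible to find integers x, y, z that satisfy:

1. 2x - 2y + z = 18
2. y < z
Yes

Take x = 9, y = 1, z = 2. Substituting into each constraint:
  (1) 2(9) - 2(1) + 2 = 18 ✓
  (2) 1 < 2 ✓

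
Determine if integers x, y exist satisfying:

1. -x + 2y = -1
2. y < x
Yes

Take x = 1, y = 0. Substituting into each constraint:
  (1) (-1) + 2(0) = -1 ✓
  (2) 0 < 1 ✓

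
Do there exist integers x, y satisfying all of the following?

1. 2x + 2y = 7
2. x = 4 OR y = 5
No

Even the single constraint (2x + 2y = 7) is infeasible over the integers.

  - 2x + 2y = 7: every term on the left is divisible by 2, so the LHS ≡ 0 (mod 2), but the RHS 7 is not — no integer solution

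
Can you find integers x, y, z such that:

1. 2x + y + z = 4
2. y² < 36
Yes

Take x = 0, y = 4, z = 0. Substituting into each constraint:
  (1) 2(0) + 4 + 0 = 4 ✓
  (2) y² = (4)² = 16, and 16 < 36 ✓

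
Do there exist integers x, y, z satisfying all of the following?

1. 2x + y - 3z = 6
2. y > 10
Yes

Take x = 0, y = 12, z = 2. Substituting into each constraint:
  (1) 2(0) + 12 - 3(2) = 6 ✓
  (2) 12 > 10 ✓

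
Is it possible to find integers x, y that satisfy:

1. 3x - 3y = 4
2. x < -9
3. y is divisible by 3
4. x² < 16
No

Even the single constraint (3x - 3y = 4) is infeasible over the integers.

  - 3x - 3y = 4: every term on the left is divisible by 3, so the LHS ≡ 0 (mod 3), but the RHS 4 is not — no integer solution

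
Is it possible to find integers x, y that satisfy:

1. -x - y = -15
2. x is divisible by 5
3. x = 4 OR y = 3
No

The full constraint system is jointly infeasible over the integers. Each constraint and what it forces:

  - -x - y = -15: is a linear equation tying the variables together
  - x is divisible by 5: restricts x to multiples of 5
  - x = 4 OR y = 3: forces a choice: either x = 4 or y = 3

Split on the disjunction (x = 4 OR y = 3):
  • If x = 4: this contradicts the divisibility constraint — 4 is not a multiple of 5.
  • If y = 3: with y = 3, writing x = 5x', every remaining term of the linear equation is divisible by 5, so the left side is ≡ 0 (mod 5); but the right side -12 ≡ 3 (mod 5). No integers can satisfy it.
Both branches are infeasible, so the system has no integer solution.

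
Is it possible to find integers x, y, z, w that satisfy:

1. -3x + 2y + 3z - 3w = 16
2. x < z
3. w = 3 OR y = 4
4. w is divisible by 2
No

A contradictory subset is {-3x + 2y + 3z - 3w = 16, w = 3 OR y = 4, w is divisible by 2}. No integer assignment can satisfy these jointly:

  - -3x + 2y + 3z - 3w = 16: is a linear equation tying the variables together
  - w = 3 OR y = 4: forces a choice: either w = 3 or y = 4
  - w is divisible by 2: restricts w to multiples of 2

Split on the disjunction (w = 3 OR y = 4):
  • If w = 3: this contradicts the divisibility constraint — 3 is not a multiple of 2.
  • If y = 4: with y = 4, writing w = 2w', every remaining term of the linear equation is divisible by 3, so the left side is ≡ 0 (mod 3); but the right side 8 ≡ 2 (mod 3). No integers can satisfy it.
Both branches are infeasible, so the system has no integer solution.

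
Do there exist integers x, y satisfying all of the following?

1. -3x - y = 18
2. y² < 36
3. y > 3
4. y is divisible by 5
No

A contradictory subset is {-3x - y = 18, y² < 36, y > 3}. No integer assignment can satisfy these jointly:

  - -3x - y = 18: is a linear equation tying the variables together
  - y² < 36: restricts y to |y| ≤ 5
  - y > 3: bounds one variable relative to a constant

The bounds confine y to {4, 5}. For each value, substitute into the equation:
  • y = 4: the equation gives -3x = 22, so x would not be an integer.
  • y = 5: the equation gives -3x = 23, so x would not be an integer.
Every case fails, so no integer solution exists.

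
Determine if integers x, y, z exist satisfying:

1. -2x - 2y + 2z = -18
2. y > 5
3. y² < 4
No

A contradictory subset is {y > 5, y² < 4}. No integer assignment can satisfy these jointly:

  - y > 5: bounds one variable relative to a constant
  - y² < 4: restricts y to |y| ≤ 1

Direct contradiction: the bounds on y require y ≥ 6 and y ≤ 1 simultaneously, which is empty.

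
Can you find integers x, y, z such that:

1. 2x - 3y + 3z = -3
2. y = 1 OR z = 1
Yes

Take x = 0, y = 1, z = 0. Substituting into each constraint:
  (1) 2(0) - 3(1) + 3(0) = -3 ✓
  (2) y = 1, target 1 ✓ (first branch holds)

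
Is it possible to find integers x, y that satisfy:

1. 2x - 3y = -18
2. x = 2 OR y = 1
No

The full constraint system is jointly infeasible over the integers. Each constraint and what it forces:

  - 2x - 3y = -18: is a linear equation tying the variables together
  - x = 2 OR y = 1: forces a choice: either x = 2 or y = 1

Split on the disjunction (x = 2 OR y = 1):
  • If x = 2: with x = 2, every remaining term of the linear equation is divisible by 3, so the left side is ≡ 0 (mod 3); but the right side -22 ≡ 2 (mod 3). No integers can satisfy it.
  • If y = 1: with y = 1, every remaining term of the linear equation is divisible by 2, so the left side is ≡ 0 (mod 2); but the right side -15 ≡ 1 (mod 2). No integers can satisfy it.
Both branches are infeasible, so the system has no integer solution.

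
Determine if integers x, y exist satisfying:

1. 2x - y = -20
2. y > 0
Yes

Take x = -9, y = 2. Substituting into each constraint:
  (1) 2(-9) + (-2) = -20 ✓
  (2) 2 > 0 ✓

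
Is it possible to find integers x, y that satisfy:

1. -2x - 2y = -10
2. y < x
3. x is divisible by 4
Yes

Take x = 4, y = 1. Substituting into each constraint:
  (1) -2(4) - 2(1) = -10 ✓
  (2) 1 < 4 ✓
  (3) 4 = 4 × 1, remainder 0 ✓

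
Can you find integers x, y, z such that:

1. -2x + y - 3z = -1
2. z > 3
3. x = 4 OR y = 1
Yes

Take x = -5, y = 1, z = 4. Substituting into each constraint:
  (1) -2(-5) + 1 - 3(4) = -1 ✓
  (2) 4 > 3 ✓
  (3) y = 1, target 1 ✓ (second branch holds)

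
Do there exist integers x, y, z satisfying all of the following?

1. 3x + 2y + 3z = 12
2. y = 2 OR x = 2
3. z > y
Yes

Take x = 2, y = 0, z = 2. Substituting into each constraint:
  (1) 3(2) + 2(0) + 3(2) = 12 ✓
  (2) x = 2, target 2 ✓ (second branch holds)
  (3) 2 > 0 ✓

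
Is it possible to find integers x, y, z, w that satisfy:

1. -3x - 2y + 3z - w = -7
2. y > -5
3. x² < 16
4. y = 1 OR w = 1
Yes

Take x = 2, y = 0, z = 0, w = 1. Substituting into each constraint:
  (1) -3(2) - 2(0) + 3(0) + (-1) = -7 ✓
  (2) 0 > -5 ✓
  (3) x² = (2)² = 4, and 4 < 16 ✓
  (4) w = 1, target 1 ✓ (second branch holds)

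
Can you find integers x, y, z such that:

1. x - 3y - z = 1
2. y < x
Yes

Take x = 1, y = 0, z = 0. Substituting into each constraint:
  (1) 1 - 3(0) + 0 = 1 ✓
  (2) 0 < 1 ✓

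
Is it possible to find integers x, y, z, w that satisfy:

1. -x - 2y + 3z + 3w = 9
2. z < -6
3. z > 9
No

A contradictory subset is {z < -6, z > 9}. No integer assignment can satisfy these jointly:

  - z < -6: bounds one variable relative to a constant
  - z > 9: bounds one variable relative to a constant

Direct contradiction: the bounds on z require z ≥ 10 and z ≤ -7 simultaneously, which is empty.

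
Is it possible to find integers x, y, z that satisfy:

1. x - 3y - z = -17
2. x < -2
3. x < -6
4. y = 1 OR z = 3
Yes

Take x = -8, y = 2, z = 3. Substituting into each constraint:
  (1) (-8) - 3(2) + (-3) = -17 ✓
  (2) -8 < -2 ✓
  (3) -8 < -6 ✓
  (4) z = 3, target 3 ✓ (second branch holds)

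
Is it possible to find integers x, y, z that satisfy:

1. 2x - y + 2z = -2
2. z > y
Yes

Take x = -2, y = 0, z = 1. Substituting into each constraint:
  (1) 2(-2) + 0 + 2(1) = -2 ✓
  (2) 1 > 0 ✓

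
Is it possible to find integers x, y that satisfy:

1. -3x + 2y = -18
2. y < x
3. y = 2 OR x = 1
No

A contradictory subset is {-3x + 2y = -18, y = 2 OR x = 1}. No integer assignment can satisfy these jointly:

  - -3x + 2y = -18: is a linear equation tying the variables together
  - y = 2 OR x = 1: forces a choice: either y = 2 or x = 1

Split on the disjunction (y = 2 OR x = 1):
  • If y = 2: with y = 2, every remaining term of the linear equation is divisible by 3, so the left side is ≡ 0 (mod 3); but the right side -22 ≡ 2 (mod 3). No integers can satisfy it.
  • If x = 1: with x = 1, every remaining term of the linear equation is divisible by 2, so the left side is ≡ 0 (mod 2); but the right side -15 ≡ 1 (mod 2). No integers can satisfy it.
Both branches are infeasible, so the system has no integer solution.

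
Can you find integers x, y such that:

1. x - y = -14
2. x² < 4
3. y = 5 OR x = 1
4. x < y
Yes

Take x = 1, y = 15. Substituting into each constraint:
  (1) 1 + (-15) = -14 ✓
  (2) x² = (1)² = 1, and 1 < 4 ✓
  (3) x = 1, target 1 ✓ (second branch holds)
  (4) 1 < 15 ✓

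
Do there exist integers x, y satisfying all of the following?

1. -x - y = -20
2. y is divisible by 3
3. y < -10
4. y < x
Yes

Take x = 32, y = -12. Substituting into each constraint:
  (1) (-32) + 12 = -20 ✓
  (2) -12 = 3 × -4, remainder 0 ✓
  (3) -12 < -10 ✓
  (4) -12 < 32 ✓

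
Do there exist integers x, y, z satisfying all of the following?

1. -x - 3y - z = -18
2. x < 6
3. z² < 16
Yes

Take x = 3, y = 5, z = 0. Substituting into each constraint:
  (1) (-3) - 3(5) + 0 = -18 ✓
  (2) 3 < 6 ✓
  (3) z² = (0)² = 0, and 0 < 16 ✓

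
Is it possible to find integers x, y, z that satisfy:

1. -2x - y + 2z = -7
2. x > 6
Yes

Take x = 7, y = 1, z = 4. Substituting into each constraint:
  (1) -2(7) + (-1) + 2(4) = -7 ✓
  (2) 7 > 6 ✓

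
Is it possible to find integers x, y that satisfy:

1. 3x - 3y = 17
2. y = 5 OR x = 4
No

Even the single constraint (3x - 3y = 17) is infeasible over the integers.

  - 3x - 3y = 17: every term on the left is divisible by 3, so the LHS ≡ 0 (mod 3), but the RHS 17 is not — no integer solution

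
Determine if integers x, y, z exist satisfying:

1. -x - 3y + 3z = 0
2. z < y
Yes

Take x = -3, y = 0, z = -1. Substituting into each constraint:
  (1) 3 - 3(0) + 3(-1) = 0 ✓
  (2) -1 < 0 ✓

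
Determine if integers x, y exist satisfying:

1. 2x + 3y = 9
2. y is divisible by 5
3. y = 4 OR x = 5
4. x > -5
No

A contradictory subset is {2x + 3y = 9, y = 4 OR x = 5}. No integer assignment can satisfy these jointly:

  - 2x + 3y = 9: is a linear equation tying the variables together
  - y = 4 OR x = 5: forces a choice: either y = 4 or x = 5

Split on the disjunction (y = 4 OR x = 5):
  • If y = 4: with y = 4, every remaining term of the linear equation is divisible by 2, so the left side is ≡ 0 (mod 2); but the right side -3 ≡ 1 (mod 2). No integers can satisfy it.
  • If x = 5: with x = 5, every remaining term of the linear equation is divisible by 3, so the left side is ≡ 0 (mod 3); but the right side -1 ≡ 2 (mod 3). No integers can satisfy it.
Both branches are infeasible, so the system has no integer solution.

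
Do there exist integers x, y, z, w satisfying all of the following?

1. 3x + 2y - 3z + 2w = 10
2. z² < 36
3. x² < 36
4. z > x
Yes

Take x = 0, y = 0, z = 2, w = 8. Substituting into each constraint:
  (1) 3(0) + 2(0) - 3(2) + 2(8) = 10 ✓
  (2) z² = (2)² = 4, and 4 < 36 ✓
  (3) x² = (0)² = 0, and 0 < 36 ✓
  (4) 2 > 0 ✓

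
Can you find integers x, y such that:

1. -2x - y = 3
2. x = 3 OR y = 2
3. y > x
No

The full constraint system is jointly infeasible over the integers. Each constraint and what it forces:

  - -2x - y = 3: is a linear equation tying the variables together
  - x = 3 OR y = 2: forces a choice: either x = 3 or y = 2
  - y > x: bounds one variable relative to another variable

Split on the disjunction (x = 3 OR y = 2):
  • If x = 3: the equation forces y = -9, giving (x, y) = (3, -9), which violates y > x.
  • If y = 2: with y = 2, every remaining term of the linear equation is divisible by 2, so the left side is ≡ 0 (mod 2); but the right side 5 ≡ 1 (mod 2). No integers can satisfy it.
Both branches are infeasible, so the system has no integer solution.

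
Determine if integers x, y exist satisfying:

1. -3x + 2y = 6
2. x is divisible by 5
Yes

Take x = 0, y = 3. Substituting into each constraint:
  (1) -3(0) + 2(3) = 6 ✓
  (2) 0 = 5 × 0, remainder 0 ✓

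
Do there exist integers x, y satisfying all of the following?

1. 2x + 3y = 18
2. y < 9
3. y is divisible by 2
Yes

Take x = 9, y = 0. Substituting into each constraint:
  (1) 2(9) + 3(0) = 18 ✓
  (2) 0 < 9 ✓
  (3) 0 = 2 × 0, remainder 0 ✓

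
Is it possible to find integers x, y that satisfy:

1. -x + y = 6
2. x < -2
Yes

Take x = -3, y = 3. Substituting into each constraint:
  (1) 3 + 3 = 6 ✓
  (2) -3 < -2 ✓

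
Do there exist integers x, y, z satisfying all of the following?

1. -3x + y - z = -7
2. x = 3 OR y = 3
Yes

Take x = 3, y = 4, z = 2. Substituting into each constraint:
  (1) -3(3) + 4 + (-2) = -7 ✓
  (2) x = 3, target 3 ✓ (first branch holds)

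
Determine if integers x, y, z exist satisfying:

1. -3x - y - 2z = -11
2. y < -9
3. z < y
Yes

Take x = 15, y = -10, z = -12. Substituting into each constraint:
  (1) -3(15) + 10 - 2(-12) = -11 ✓
  (2) -10 < -9 ✓
  (3) -12 < -10 ✓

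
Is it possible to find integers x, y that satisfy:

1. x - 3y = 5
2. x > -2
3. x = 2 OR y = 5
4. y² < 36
Yes

Take x = 2, y = -1. Substituting into each constraint:
  (1) 2 - 3(-1) = 5 ✓
  (2) 2 > -2 ✓
  (3) x = 2, target 2 ✓ (first branch holds)
  (4) y² = (-1)² = 1, and 1 < 36 ✓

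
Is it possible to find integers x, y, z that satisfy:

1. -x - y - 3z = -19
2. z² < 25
Yes

Take x = 19, y = 0, z = 0. Substituting into each constraint:
  (1) (-19) + 0 - 3(0) = -19 ✓
  (2) z² = (0)² = 0, and 0 < 25 ✓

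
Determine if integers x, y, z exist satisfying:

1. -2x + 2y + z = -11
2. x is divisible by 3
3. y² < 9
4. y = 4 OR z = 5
Yes

Take x = 9, y = 1, z = 5. Substituting into each constraint:
  (1) -2(9) + 2(1) + 5 = -11 ✓
  (2) 9 = 3 × 3, remainder 0 ✓
  (3) y² = (1)² = 1, and 1 < 9 ✓
  (4) z = 5, target 5 ✓ (second branch holds)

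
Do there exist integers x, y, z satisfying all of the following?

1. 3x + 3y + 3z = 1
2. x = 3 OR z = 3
No

Even the single constraint (3x + 3y + 3z = 1) is infeasible over the integers.

  - 3x + 3y + 3z = 1: every term on the left is divisible by 3, so the LHS ≡ 0 (mod 3), but the RHS 1 is not — no integer solution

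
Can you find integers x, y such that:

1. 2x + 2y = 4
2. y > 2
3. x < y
Yes

Take x = -1, y = 3. Substituting into each constraint:
  (1) 2(-1) + 2(3) = 4 ✓
  (2) 3 > 2 ✓
  (3) -1 < 3 ✓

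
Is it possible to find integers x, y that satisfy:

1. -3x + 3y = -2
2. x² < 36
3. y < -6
No

Even the single constraint (-3x + 3y = -2) is infeasible over the integers.

  - -3x + 3y = -2: every term on the left is divisible by 3, so the LHS ≡ 0 (mod 3), but the RHS -2 is not — no integer solution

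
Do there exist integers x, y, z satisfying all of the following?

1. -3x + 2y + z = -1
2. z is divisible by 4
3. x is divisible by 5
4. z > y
Yes

Take x = -5, y = -8, z = 0. Substituting into each constraint:
  (1) -3(-5) + 2(-8) + 0 = -1 ✓
  (2) 0 = 4 × 0, remainder 0 ✓
  (3) -5 = 5 × -1, remainder 0 ✓
  (4) 0 > -8 ✓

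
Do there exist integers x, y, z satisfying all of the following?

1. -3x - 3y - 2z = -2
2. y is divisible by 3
Yes

Take x = 0, y = 0, z = 1. Substituting into each constraint:
  (1) -3(0) - 3(0) - 2(1) = -2 ✓
  (2) 0 = 3 × 0, remainder 0 ✓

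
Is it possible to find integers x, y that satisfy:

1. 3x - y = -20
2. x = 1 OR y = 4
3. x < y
Yes

Take x = 1, y = 23. Substituting into each constraint:
  (1) 3(1) + (-23) = -20 ✓
  (2) x = 1, target 1 ✓ (first branch holds)
  (3) 1 < 23 ✓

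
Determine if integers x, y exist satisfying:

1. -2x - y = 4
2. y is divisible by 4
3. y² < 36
Yes

Take x = -2, y = 0. Substituting into each constraint:
  (1) -2(-2) + 0 = 4 ✓
  (2) 0 = 4 × 0, remainder 0 ✓
  (3) y² = (0)² = 0, and 0 < 36 ✓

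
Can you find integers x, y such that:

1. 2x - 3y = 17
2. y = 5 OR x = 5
Yes

Take x = 16, y = 5. Substituting into each constraint:
  (1) 2(16) - 3(5) = 17 ✓
  (2) y = 5, target 5 ✓ (first branch holds)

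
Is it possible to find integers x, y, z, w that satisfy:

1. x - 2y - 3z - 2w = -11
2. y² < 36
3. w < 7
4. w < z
Yes

Take x = -8, y = 0, z = 1, w = 0. Substituting into each constraint:
  (1) (-8) - 2(0) - 3(1) - 2(0) = -11 ✓
  (2) y² = (0)² = 0, and 0 < 36 ✓
  (3) 0 < 7 ✓
  (4) 0 < 1 ✓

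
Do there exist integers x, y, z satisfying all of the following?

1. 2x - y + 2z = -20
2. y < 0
Yes

Take x = -11, y = -2, z = 0. Substituting into each constraint:
  (1) 2(-11) + 2 + 2(0) = -20 ✓
  (2) -2 < 0 ✓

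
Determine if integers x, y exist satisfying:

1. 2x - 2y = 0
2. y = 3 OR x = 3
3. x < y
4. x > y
No

A contradictory subset is {x < y, x > y}. No integer assignment can satisfy these jointly:

  - x < y: bounds one variable relative to another variable
  - x > y: bounds one variable relative to another variable

Direct contradiction: y > x and x > y cannot both hold.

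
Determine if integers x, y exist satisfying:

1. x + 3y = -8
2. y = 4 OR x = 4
Yes

Take x = 4, y = -4. Substituting into each constraint:
  (1) 4 + 3(-4) = -8 ✓
  (2) x = 4, target 4 ✓ (second branch holds)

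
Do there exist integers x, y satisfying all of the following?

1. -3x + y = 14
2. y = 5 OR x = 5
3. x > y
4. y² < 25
No

A contradictory subset is {-3x + y = 14, y = 5 OR x = 5, x > y}. No integer assignment can satisfy these jointly:

  - -3x + y = 14: is a linear equation tying the variables together
  - y = 5 OR x = 5: forces a choice: either y = 5 or x = 5
  - x > y: bounds one variable relative to another variable

Split on the disjunction (y = 5 OR x = 5):
  • If y = 5: the equation forces x = -3, giving (y, x) = (5, -3), which violates x > y.
  • If x = 5: the equation forces y = 29, giving (x, y) = (5, 29), which violates x > y.
Both branches are infeasible, so the system has no integer solution.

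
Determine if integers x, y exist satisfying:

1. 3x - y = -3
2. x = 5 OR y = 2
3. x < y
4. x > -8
Yes

Take x = 5, y = 18. Substituting into each constraint:
  (1) 3(5) + (-18) = -3 ✓
  (2) x = 5, target 5 ✓ (first branch holds)
  (3) 5 < 18 ✓
  (4) 5 > -8 ✓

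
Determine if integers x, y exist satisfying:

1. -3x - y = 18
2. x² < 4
Yes

Take x = 0, y = -18. Substituting into each constraint:
  (1) -3(0) + 18 = 18 ✓
  (2) x² = (0)² = 0, and 0 < 4 ✓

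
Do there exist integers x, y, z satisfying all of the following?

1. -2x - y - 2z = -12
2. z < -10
Yes

Take x = 0, y = 34, z = -11. Substituting into each constraint:
  (1) -2(0) + (-34) - 2(-11) = -12 ✓
  (2) -11 < -10 ✓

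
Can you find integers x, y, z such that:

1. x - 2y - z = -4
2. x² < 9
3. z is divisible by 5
Yes

Take x = 0, y = 2, z = 0. Substituting into each constraint:
  (1) 0 - 2(2) + 0 = -4 ✓
  (2) x² = (0)² = 0, and 0 < 9 ✓
  (3) 0 = 5 × 0, remainder 0 ✓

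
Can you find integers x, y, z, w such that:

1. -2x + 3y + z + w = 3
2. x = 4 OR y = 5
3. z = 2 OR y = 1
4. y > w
Yes

Take x = 4, y = 1, z = 8, w = 0. Substituting into each constraint:
  (1) -2(4) + 3(1) + 8 + 0 = 3 ✓
  (2) x = 4, target 4 ✓ (first branch holds)
  (3) y = 1, target 1 ✓ (second branch holds)
  (4) 1 > 0 ✓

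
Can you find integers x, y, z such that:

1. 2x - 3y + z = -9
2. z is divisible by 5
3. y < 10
Yes

Take x = -3, y = 1, z = 0. Substituting into each constraint:
  (1) 2(-3) - 3(1) + 0 = -9 ✓
  (2) 0 = 5 × 0, remainder 0 ✓
  (3) 1 < 10 ✓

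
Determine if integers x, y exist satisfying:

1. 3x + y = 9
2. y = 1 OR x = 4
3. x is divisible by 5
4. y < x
No

A contradictory subset is {3x + y = 9, y = 1 OR x = 4, x is divisible by 5}. No integer assignment can satisfy these jointly:

  - 3x + y = 9: is a linear equation tying the variables together
  - y = 1 OR x = 4: forces a choice: either y = 1 or x = 4
  - x is divisible by 5: restricts x to multiples of 5

Split on the disjunction (y = 1 OR x = 4):
  • If y = 1: with y = 1, writing x = 5x', every remaining term of the linear equation is divisible by 15, so the left side is ≡ 0 (mod 15); but the right side 8 ≡ 8 (mod 15). No integers can satisfy it.
  • If x = 4: this contradicts the divisibility constraint — 4 is not a multiple of 5.
Both branches are infeasible, so the system has no integer solution.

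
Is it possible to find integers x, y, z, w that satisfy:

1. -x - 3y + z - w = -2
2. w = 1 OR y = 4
Yes

Take x = 0, y = 4, z = 0, w = -10. Substituting into each constraint:
  (1) 0 - 3(4) + 0 + 10 = -2 ✓
  (2) y = 4, target 4 ✓ (second branch holds)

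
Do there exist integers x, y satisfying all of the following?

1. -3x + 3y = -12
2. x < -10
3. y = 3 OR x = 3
No

The full constraint system is jointly infeasible over the integers. Each constraint and what it forces:

  - -3x + 3y = -12: is a linear equation tying the variables together
  - x < -10: bounds one variable relative to a constant
  - y = 3 OR x = 3: forces a choice: either y = 3 or x = 3

Split on the disjunction (y = 3 OR x = 3):
  • If y = 3: the equation forces x = 7, which contradicts the bound x ≤ -11.
  • If x = 3: this contradicts the bound x ≤ -11.
Both branches are infeasible, so the system has no integer solution.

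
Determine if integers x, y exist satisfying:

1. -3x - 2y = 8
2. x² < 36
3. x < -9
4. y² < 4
No

A contradictory subset is {x² < 36, x < -9}. No integer assignment can satisfy these jointly:

  - x² < 36: restricts x to |x| ≤ 5
  - x < -9: bounds one variable relative to a constant

Direct contradiction: the bounds on x require x ≥ -5 and x ≤ -10 simultaneously, which is empty.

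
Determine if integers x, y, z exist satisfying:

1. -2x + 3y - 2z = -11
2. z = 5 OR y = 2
Yes

Take x = 5, y = 3, z = 5. Substituting into each constraint:
  (1) -2(5) + 3(3) - 2(5) = -11 ✓
  (2) z = 5, target 5 ✓ (first branch holds)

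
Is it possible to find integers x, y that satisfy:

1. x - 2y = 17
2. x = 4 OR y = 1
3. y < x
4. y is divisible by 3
No

A contradictory subset is {x - 2y = 17, x = 4 OR y = 1, y is divisible by 3}. No integer assignment can satisfy these jointly:

  - x - 2y = 17: is a linear equation tying the variables together
  - x = 4 OR y = 1: forces a choice: either x = 4 or y = 1
  - y is divisible by 3: restricts y to multiples of 3

Split on the disjunction (x = 4 OR y = 1):
  • If x = 4: with x = 4, writing y = 3y', every remaining term of the linear equation is divisible by 6, so the left side is ≡ 0 (mod 6); but the right side 13 ≡ 1 (mod 6). No integers can satisfy it.
  • If y = 1: this contradicts the divisibility constraint — 1 is not a multiple of 3.
Both branches are infeasible, so the system has no integer solution.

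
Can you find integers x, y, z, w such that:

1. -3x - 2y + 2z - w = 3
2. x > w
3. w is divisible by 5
Yes

Take x = 1, y = -3, z = 0, w = 0. Substituting into each constraint:
  (1) -3(1) - 2(-3) + 2(0) + 0 = 3 ✓
  (2) 1 > 0 ✓
  (3) 0 = 5 × 0, remainder 0 ✓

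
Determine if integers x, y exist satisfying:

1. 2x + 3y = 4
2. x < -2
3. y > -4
Yes

Take x = -4, y = 4. Substituting into each constraint:
  (1) 2(-4) + 3(4) = 4 ✓
  (2) -4 < -2 ✓
  (3) 4 > -4 ✓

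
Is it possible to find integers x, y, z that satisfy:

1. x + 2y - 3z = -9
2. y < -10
Yes

Take x = 0, y = -12, z = -5. Substituting into each constraint:
  (1) 0 + 2(-12) - 3(-5) = -9 ✓
  (2) -12 < -10 ✓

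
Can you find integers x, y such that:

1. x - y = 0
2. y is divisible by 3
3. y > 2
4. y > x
No

A contradictory subset is {x - y = 0, y > x}. No integer assignment can satisfy these jointly:

  - x - y = 0: is a linear equation tying the variables together
  - y > x: bounds one variable relative to another variable

From the equation, x − y = 0, i.e. y − x = 0; but y > x requires y − x ≥ 1. Contradiction.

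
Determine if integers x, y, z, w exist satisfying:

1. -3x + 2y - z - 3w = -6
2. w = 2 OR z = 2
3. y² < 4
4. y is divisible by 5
Yes

Take x = 0, y = 0, z = 0, w = 2. Substituting into each constraint:
  (1) -3(0) + 2(0) + 0 - 3(2) = -6 ✓
  (2) w = 2, target 2 ✓ (first branch holds)
  (3) y² = (0)² = 0, and 0 < 4 ✓
  (4) 0 = 5 × 0, remainder 0 ✓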